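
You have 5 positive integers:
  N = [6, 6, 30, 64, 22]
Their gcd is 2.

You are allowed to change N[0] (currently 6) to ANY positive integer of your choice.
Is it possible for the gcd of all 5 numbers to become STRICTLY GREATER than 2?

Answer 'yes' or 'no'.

Current gcd = 2
gcd of all OTHER numbers (without N[0]=6): gcd([6, 30, 64, 22]) = 2
The new gcd after any change is gcd(2, new_value).
This can be at most 2.
Since 2 = old gcd 2, the gcd can only stay the same or decrease.

Answer: no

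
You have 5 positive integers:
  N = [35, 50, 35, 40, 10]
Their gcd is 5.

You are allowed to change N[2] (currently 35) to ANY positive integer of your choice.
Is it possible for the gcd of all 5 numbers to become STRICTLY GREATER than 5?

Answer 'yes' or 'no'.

Current gcd = 5
gcd of all OTHER numbers (without N[2]=35): gcd([35, 50, 40, 10]) = 5
The new gcd after any change is gcd(5, new_value).
This can be at most 5.
Since 5 = old gcd 5, the gcd can only stay the same or decrease.

Answer: no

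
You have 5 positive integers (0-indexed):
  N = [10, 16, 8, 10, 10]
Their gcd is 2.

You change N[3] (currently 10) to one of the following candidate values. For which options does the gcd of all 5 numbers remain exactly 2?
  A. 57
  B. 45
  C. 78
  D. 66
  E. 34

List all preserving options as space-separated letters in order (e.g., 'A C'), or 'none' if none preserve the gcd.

Old gcd = 2; gcd of others (without N[3]) = 2
New gcd for candidate v: gcd(2, v). Preserves old gcd iff gcd(2, v) = 2.
  Option A: v=57, gcd(2,57)=1 -> changes
  Option B: v=45, gcd(2,45)=1 -> changes
  Option C: v=78, gcd(2,78)=2 -> preserves
  Option D: v=66, gcd(2,66)=2 -> preserves
  Option E: v=34, gcd(2,34)=2 -> preserves

Answer: C D E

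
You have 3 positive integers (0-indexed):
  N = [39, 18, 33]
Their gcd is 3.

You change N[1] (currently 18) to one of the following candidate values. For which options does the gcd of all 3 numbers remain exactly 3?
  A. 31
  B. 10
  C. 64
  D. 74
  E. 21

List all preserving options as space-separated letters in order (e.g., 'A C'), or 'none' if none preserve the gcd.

Answer: E

Derivation:
Old gcd = 3; gcd of others (without N[1]) = 3
New gcd for candidate v: gcd(3, v). Preserves old gcd iff gcd(3, v) = 3.
  Option A: v=31, gcd(3,31)=1 -> changes
  Option B: v=10, gcd(3,10)=1 -> changes
  Option C: v=64, gcd(3,64)=1 -> changes
  Option D: v=74, gcd(3,74)=1 -> changes
  Option E: v=21, gcd(3,21)=3 -> preserves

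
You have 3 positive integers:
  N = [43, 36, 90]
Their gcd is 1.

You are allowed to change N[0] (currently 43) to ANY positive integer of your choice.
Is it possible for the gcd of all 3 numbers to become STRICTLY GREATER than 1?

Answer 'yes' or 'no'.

Current gcd = 1
gcd of all OTHER numbers (without N[0]=43): gcd([36, 90]) = 18
The new gcd after any change is gcd(18, new_value).
This can be at most 18.
Since 18 > old gcd 1, the gcd CAN increase (e.g., set N[0] = 18).

Answer: yes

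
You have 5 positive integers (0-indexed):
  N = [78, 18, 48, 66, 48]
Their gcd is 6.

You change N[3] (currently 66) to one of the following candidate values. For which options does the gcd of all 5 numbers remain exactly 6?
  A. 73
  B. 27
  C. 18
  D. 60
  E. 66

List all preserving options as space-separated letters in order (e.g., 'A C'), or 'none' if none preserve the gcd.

Old gcd = 6; gcd of others (without N[3]) = 6
New gcd for candidate v: gcd(6, v). Preserves old gcd iff gcd(6, v) = 6.
  Option A: v=73, gcd(6,73)=1 -> changes
  Option B: v=27, gcd(6,27)=3 -> changes
  Option C: v=18, gcd(6,18)=6 -> preserves
  Option D: v=60, gcd(6,60)=6 -> preserves
  Option E: v=66, gcd(6,66)=6 -> preserves

Answer: C D E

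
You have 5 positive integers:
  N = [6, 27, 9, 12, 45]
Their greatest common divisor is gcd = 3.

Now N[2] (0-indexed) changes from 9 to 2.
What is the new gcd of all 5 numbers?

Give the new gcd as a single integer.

Answer: 1

Derivation:
Numbers: [6, 27, 9, 12, 45], gcd = 3
Change: index 2, 9 -> 2
gcd of the OTHER numbers (without index 2): gcd([6, 27, 12, 45]) = 3
New gcd = gcd(g_others, new_val) = gcd(3, 2) = 1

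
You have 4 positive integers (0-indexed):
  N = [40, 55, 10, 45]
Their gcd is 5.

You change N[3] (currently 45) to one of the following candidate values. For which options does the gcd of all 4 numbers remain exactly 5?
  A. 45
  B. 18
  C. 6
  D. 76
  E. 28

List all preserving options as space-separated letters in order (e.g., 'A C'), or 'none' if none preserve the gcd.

Answer: A

Derivation:
Old gcd = 5; gcd of others (without N[3]) = 5
New gcd for candidate v: gcd(5, v). Preserves old gcd iff gcd(5, v) = 5.
  Option A: v=45, gcd(5,45)=5 -> preserves
  Option B: v=18, gcd(5,18)=1 -> changes
  Option C: v=6, gcd(5,6)=1 -> changes
  Option D: v=76, gcd(5,76)=1 -> changes
  Option E: v=28, gcd(5,28)=1 -> changes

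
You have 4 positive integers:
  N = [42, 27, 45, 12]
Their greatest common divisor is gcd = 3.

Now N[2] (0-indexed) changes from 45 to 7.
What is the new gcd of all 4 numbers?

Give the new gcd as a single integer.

Numbers: [42, 27, 45, 12], gcd = 3
Change: index 2, 45 -> 7
gcd of the OTHER numbers (without index 2): gcd([42, 27, 12]) = 3
New gcd = gcd(g_others, new_val) = gcd(3, 7) = 1

Answer: 1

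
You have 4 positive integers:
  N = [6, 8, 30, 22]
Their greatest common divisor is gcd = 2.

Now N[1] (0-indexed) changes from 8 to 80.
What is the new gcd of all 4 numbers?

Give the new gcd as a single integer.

Numbers: [6, 8, 30, 22], gcd = 2
Change: index 1, 8 -> 80
gcd of the OTHER numbers (without index 1): gcd([6, 30, 22]) = 2
New gcd = gcd(g_others, new_val) = gcd(2, 80) = 2

Answer: 2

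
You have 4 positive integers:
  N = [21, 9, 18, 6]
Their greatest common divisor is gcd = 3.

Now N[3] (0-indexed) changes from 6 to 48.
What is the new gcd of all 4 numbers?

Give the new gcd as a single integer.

Numbers: [21, 9, 18, 6], gcd = 3
Change: index 3, 6 -> 48
gcd of the OTHER numbers (without index 3): gcd([21, 9, 18]) = 3
New gcd = gcd(g_others, new_val) = gcd(3, 48) = 3

Answer: 3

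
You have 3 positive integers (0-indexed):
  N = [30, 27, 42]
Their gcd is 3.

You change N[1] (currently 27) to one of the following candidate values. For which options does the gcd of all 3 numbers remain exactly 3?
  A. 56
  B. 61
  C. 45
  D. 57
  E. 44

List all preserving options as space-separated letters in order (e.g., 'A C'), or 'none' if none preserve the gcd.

Answer: C D

Derivation:
Old gcd = 3; gcd of others (without N[1]) = 6
New gcd for candidate v: gcd(6, v). Preserves old gcd iff gcd(6, v) = 3.
  Option A: v=56, gcd(6,56)=2 -> changes
  Option B: v=61, gcd(6,61)=1 -> changes
  Option C: v=45, gcd(6,45)=3 -> preserves
  Option D: v=57, gcd(6,57)=3 -> preserves
  Option E: v=44, gcd(6,44)=2 -> changes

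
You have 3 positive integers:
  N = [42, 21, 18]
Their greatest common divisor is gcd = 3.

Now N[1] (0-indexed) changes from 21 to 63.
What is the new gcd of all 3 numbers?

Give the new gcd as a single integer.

Numbers: [42, 21, 18], gcd = 3
Change: index 1, 21 -> 63
gcd of the OTHER numbers (without index 1): gcd([42, 18]) = 6
New gcd = gcd(g_others, new_val) = gcd(6, 63) = 3

Answer: 3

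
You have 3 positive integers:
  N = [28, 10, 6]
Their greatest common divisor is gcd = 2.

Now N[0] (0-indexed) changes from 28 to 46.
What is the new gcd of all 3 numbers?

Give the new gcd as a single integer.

Answer: 2

Derivation:
Numbers: [28, 10, 6], gcd = 2
Change: index 0, 28 -> 46
gcd of the OTHER numbers (without index 0): gcd([10, 6]) = 2
New gcd = gcd(g_others, new_val) = gcd(2, 46) = 2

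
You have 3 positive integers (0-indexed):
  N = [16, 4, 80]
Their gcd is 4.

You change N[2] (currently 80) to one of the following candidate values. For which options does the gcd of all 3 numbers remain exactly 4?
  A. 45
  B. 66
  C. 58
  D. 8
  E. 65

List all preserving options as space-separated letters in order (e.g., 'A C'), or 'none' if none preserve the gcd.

Answer: D

Derivation:
Old gcd = 4; gcd of others (without N[2]) = 4
New gcd for candidate v: gcd(4, v). Preserves old gcd iff gcd(4, v) = 4.
  Option A: v=45, gcd(4,45)=1 -> changes
  Option B: v=66, gcd(4,66)=2 -> changes
  Option C: v=58, gcd(4,58)=2 -> changes
  Option D: v=8, gcd(4,8)=4 -> preserves
  Option E: v=65, gcd(4,65)=1 -> changes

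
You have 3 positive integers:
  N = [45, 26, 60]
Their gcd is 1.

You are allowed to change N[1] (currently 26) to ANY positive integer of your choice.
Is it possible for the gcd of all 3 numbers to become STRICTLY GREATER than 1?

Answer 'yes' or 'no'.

Current gcd = 1
gcd of all OTHER numbers (without N[1]=26): gcd([45, 60]) = 15
The new gcd after any change is gcd(15, new_value).
This can be at most 15.
Since 15 > old gcd 1, the gcd CAN increase (e.g., set N[1] = 15).

Answer: yes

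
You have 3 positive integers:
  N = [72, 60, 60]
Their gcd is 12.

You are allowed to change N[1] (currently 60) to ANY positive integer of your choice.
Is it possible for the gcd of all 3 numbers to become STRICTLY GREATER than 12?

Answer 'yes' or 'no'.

Answer: no

Derivation:
Current gcd = 12
gcd of all OTHER numbers (without N[1]=60): gcd([72, 60]) = 12
The new gcd after any change is gcd(12, new_value).
This can be at most 12.
Since 12 = old gcd 12, the gcd can only stay the same or decrease.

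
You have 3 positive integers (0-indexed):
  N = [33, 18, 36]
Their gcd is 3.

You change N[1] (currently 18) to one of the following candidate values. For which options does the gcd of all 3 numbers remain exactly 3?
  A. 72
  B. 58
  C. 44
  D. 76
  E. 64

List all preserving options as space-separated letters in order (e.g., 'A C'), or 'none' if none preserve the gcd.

Old gcd = 3; gcd of others (without N[1]) = 3
New gcd for candidate v: gcd(3, v). Preserves old gcd iff gcd(3, v) = 3.
  Option A: v=72, gcd(3,72)=3 -> preserves
  Option B: v=58, gcd(3,58)=1 -> changes
  Option C: v=44, gcd(3,44)=1 -> changes
  Option D: v=76, gcd(3,76)=1 -> changes
  Option E: v=64, gcd(3,64)=1 -> changes

Answer: A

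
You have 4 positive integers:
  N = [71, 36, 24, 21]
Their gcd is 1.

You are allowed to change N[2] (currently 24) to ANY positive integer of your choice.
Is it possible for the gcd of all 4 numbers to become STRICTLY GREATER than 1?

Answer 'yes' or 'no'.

Answer: no

Derivation:
Current gcd = 1
gcd of all OTHER numbers (without N[2]=24): gcd([71, 36, 21]) = 1
The new gcd after any change is gcd(1, new_value).
This can be at most 1.
Since 1 = old gcd 1, the gcd can only stay the same or decrease.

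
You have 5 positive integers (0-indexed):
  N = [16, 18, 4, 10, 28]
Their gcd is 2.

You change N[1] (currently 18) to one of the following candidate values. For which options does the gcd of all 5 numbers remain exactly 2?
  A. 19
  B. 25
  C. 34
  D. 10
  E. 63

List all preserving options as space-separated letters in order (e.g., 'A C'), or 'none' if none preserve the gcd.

Answer: C D

Derivation:
Old gcd = 2; gcd of others (without N[1]) = 2
New gcd for candidate v: gcd(2, v). Preserves old gcd iff gcd(2, v) = 2.
  Option A: v=19, gcd(2,19)=1 -> changes
  Option B: v=25, gcd(2,25)=1 -> changes
  Option C: v=34, gcd(2,34)=2 -> preserves
  Option D: v=10, gcd(2,10)=2 -> preserves
  Option E: v=63, gcd(2,63)=1 -> changes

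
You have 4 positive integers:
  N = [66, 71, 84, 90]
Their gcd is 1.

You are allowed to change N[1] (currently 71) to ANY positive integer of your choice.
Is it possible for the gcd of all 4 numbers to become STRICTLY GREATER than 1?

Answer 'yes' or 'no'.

Current gcd = 1
gcd of all OTHER numbers (without N[1]=71): gcd([66, 84, 90]) = 6
The new gcd after any change is gcd(6, new_value).
This can be at most 6.
Since 6 > old gcd 1, the gcd CAN increase (e.g., set N[1] = 6).

Answer: yes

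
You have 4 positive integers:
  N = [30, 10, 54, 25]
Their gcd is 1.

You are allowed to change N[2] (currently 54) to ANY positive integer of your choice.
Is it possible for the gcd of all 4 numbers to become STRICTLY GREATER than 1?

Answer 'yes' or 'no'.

Answer: yes

Derivation:
Current gcd = 1
gcd of all OTHER numbers (without N[2]=54): gcd([30, 10, 25]) = 5
The new gcd after any change is gcd(5, new_value).
This can be at most 5.
Since 5 > old gcd 1, the gcd CAN increase (e.g., set N[2] = 5).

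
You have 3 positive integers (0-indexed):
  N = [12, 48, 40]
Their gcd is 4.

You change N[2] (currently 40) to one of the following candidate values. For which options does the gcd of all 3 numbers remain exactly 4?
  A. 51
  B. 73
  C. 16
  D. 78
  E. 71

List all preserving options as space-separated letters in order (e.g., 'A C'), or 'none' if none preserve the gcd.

Old gcd = 4; gcd of others (without N[2]) = 12
New gcd for candidate v: gcd(12, v). Preserves old gcd iff gcd(12, v) = 4.
  Option A: v=51, gcd(12,51)=3 -> changes
  Option B: v=73, gcd(12,73)=1 -> changes
  Option C: v=16, gcd(12,16)=4 -> preserves
  Option D: v=78, gcd(12,78)=6 -> changes
  Option E: v=71, gcd(12,71)=1 -> changes

Answer: C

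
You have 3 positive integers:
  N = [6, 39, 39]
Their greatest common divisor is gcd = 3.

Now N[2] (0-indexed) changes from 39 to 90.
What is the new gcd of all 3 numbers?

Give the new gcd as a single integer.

Answer: 3

Derivation:
Numbers: [6, 39, 39], gcd = 3
Change: index 2, 39 -> 90
gcd of the OTHER numbers (without index 2): gcd([6, 39]) = 3
New gcd = gcd(g_others, new_val) = gcd(3, 90) = 3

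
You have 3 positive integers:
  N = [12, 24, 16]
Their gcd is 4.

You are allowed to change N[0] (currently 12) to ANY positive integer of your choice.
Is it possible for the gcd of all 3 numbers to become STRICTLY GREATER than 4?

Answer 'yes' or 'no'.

Current gcd = 4
gcd of all OTHER numbers (without N[0]=12): gcd([24, 16]) = 8
The new gcd after any change is gcd(8, new_value).
This can be at most 8.
Since 8 > old gcd 4, the gcd CAN increase (e.g., set N[0] = 8).

Answer: yes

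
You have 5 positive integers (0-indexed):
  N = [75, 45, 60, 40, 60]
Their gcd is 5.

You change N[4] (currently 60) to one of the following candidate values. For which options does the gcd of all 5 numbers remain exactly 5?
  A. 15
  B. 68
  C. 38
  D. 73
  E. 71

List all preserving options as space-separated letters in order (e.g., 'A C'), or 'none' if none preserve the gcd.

Answer: A

Derivation:
Old gcd = 5; gcd of others (without N[4]) = 5
New gcd for candidate v: gcd(5, v). Preserves old gcd iff gcd(5, v) = 5.
  Option A: v=15, gcd(5,15)=5 -> preserves
  Option B: v=68, gcd(5,68)=1 -> changes
  Option C: v=38, gcd(5,38)=1 -> changes
  Option D: v=73, gcd(5,73)=1 -> changes
  Option E: v=71, gcd(5,71)=1 -> changes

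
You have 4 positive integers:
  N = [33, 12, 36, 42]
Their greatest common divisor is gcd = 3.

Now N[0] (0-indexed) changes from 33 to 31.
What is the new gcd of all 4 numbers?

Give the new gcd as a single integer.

Answer: 1

Derivation:
Numbers: [33, 12, 36, 42], gcd = 3
Change: index 0, 33 -> 31
gcd of the OTHER numbers (without index 0): gcd([12, 36, 42]) = 6
New gcd = gcd(g_others, new_val) = gcd(6, 31) = 1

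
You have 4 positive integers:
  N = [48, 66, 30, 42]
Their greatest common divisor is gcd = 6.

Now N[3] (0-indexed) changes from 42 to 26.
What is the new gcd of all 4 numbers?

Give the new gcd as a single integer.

Numbers: [48, 66, 30, 42], gcd = 6
Change: index 3, 42 -> 26
gcd of the OTHER numbers (without index 3): gcd([48, 66, 30]) = 6
New gcd = gcd(g_others, new_val) = gcd(6, 26) = 2

Answer: 2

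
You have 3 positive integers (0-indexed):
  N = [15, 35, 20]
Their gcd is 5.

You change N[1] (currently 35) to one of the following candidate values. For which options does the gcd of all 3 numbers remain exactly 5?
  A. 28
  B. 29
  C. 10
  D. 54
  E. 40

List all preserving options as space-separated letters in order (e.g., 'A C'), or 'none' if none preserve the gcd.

Answer: C E

Derivation:
Old gcd = 5; gcd of others (without N[1]) = 5
New gcd for candidate v: gcd(5, v). Preserves old gcd iff gcd(5, v) = 5.
  Option A: v=28, gcd(5,28)=1 -> changes
  Option B: v=29, gcd(5,29)=1 -> changes
  Option C: v=10, gcd(5,10)=5 -> preserves
  Option D: v=54, gcd(5,54)=1 -> changes
  Option E: v=40, gcd(5,40)=5 -> preserves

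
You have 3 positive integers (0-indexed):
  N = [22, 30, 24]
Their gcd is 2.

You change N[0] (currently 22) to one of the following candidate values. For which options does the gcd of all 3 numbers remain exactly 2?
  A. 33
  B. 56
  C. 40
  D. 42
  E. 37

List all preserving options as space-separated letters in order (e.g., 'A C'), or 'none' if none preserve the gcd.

Old gcd = 2; gcd of others (without N[0]) = 6
New gcd for candidate v: gcd(6, v). Preserves old gcd iff gcd(6, v) = 2.
  Option A: v=33, gcd(6,33)=3 -> changes
  Option B: v=56, gcd(6,56)=2 -> preserves
  Option C: v=40, gcd(6,40)=2 -> preserves
  Option D: v=42, gcd(6,42)=6 -> changes
  Option E: v=37, gcd(6,37)=1 -> changes

Answer: B C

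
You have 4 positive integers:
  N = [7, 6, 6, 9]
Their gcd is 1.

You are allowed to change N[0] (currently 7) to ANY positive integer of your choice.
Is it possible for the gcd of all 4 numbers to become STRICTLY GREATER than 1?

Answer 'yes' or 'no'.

Answer: yes

Derivation:
Current gcd = 1
gcd of all OTHER numbers (without N[0]=7): gcd([6, 6, 9]) = 3
The new gcd after any change is gcd(3, new_value).
This can be at most 3.
Since 3 > old gcd 1, the gcd CAN increase (e.g., set N[0] = 3).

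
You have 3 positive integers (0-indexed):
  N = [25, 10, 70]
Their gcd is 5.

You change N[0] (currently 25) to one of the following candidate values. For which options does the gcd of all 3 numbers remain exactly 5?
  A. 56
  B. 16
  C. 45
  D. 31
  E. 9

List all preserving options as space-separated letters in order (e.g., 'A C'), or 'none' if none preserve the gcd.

Old gcd = 5; gcd of others (without N[0]) = 10
New gcd for candidate v: gcd(10, v). Preserves old gcd iff gcd(10, v) = 5.
  Option A: v=56, gcd(10,56)=2 -> changes
  Option B: v=16, gcd(10,16)=2 -> changes
  Option C: v=45, gcd(10,45)=5 -> preserves
  Option D: v=31, gcd(10,31)=1 -> changes
  Option E: v=9, gcd(10,9)=1 -> changes

Answer: C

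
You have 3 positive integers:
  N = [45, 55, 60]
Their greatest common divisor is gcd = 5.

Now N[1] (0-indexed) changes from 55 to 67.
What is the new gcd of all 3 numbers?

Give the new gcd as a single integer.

Answer: 1

Derivation:
Numbers: [45, 55, 60], gcd = 5
Change: index 1, 55 -> 67
gcd of the OTHER numbers (without index 1): gcd([45, 60]) = 15
New gcd = gcd(g_others, new_val) = gcd(15, 67) = 1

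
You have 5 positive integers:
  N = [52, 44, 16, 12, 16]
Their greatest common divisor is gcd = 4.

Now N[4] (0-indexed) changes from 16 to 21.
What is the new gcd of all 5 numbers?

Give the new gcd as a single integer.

Numbers: [52, 44, 16, 12, 16], gcd = 4
Change: index 4, 16 -> 21
gcd of the OTHER numbers (without index 4): gcd([52, 44, 16, 12]) = 4
New gcd = gcd(g_others, new_val) = gcd(4, 21) = 1

Answer: 1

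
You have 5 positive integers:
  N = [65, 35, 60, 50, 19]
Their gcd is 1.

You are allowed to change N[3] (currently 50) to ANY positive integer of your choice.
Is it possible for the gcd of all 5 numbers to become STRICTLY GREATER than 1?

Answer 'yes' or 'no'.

Answer: no

Derivation:
Current gcd = 1
gcd of all OTHER numbers (without N[3]=50): gcd([65, 35, 60, 19]) = 1
The new gcd after any change is gcd(1, new_value).
This can be at most 1.
Since 1 = old gcd 1, the gcd can only stay the same or decrease.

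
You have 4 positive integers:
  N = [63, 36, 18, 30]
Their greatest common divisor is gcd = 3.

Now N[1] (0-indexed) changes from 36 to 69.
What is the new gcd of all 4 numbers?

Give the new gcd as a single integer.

Answer: 3

Derivation:
Numbers: [63, 36, 18, 30], gcd = 3
Change: index 1, 36 -> 69
gcd of the OTHER numbers (without index 1): gcd([63, 18, 30]) = 3
New gcd = gcd(g_others, new_val) = gcd(3, 69) = 3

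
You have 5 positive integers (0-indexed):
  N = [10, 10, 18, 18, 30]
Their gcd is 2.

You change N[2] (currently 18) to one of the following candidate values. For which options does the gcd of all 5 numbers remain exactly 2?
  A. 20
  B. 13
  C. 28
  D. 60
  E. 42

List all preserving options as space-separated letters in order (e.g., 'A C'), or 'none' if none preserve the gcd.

Answer: A C D E

Derivation:
Old gcd = 2; gcd of others (without N[2]) = 2
New gcd for candidate v: gcd(2, v). Preserves old gcd iff gcd(2, v) = 2.
  Option A: v=20, gcd(2,20)=2 -> preserves
  Option B: v=13, gcd(2,13)=1 -> changes
  Option C: v=28, gcd(2,28)=2 -> preserves
  Option D: v=60, gcd(2,60)=2 -> preserves
  Option E: v=42, gcd(2,42)=2 -> preserves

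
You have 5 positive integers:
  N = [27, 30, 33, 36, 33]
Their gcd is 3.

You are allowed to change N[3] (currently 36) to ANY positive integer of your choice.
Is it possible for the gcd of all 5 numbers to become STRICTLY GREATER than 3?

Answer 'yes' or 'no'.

Current gcd = 3
gcd of all OTHER numbers (without N[3]=36): gcd([27, 30, 33, 33]) = 3
The new gcd after any change is gcd(3, new_value).
This can be at most 3.
Since 3 = old gcd 3, the gcd can only stay the same or decrease.

Answer: no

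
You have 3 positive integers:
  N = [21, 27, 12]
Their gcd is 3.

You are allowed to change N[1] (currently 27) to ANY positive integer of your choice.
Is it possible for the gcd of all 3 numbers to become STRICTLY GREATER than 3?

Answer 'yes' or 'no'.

Current gcd = 3
gcd of all OTHER numbers (without N[1]=27): gcd([21, 12]) = 3
The new gcd after any change is gcd(3, new_value).
This can be at most 3.
Since 3 = old gcd 3, the gcd can only stay the same or decrease.

Answer: no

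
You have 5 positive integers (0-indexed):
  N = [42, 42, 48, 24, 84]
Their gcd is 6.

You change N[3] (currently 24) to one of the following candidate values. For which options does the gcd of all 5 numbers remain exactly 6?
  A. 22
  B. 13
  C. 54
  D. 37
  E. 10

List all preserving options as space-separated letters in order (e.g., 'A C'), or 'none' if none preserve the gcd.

Answer: C

Derivation:
Old gcd = 6; gcd of others (without N[3]) = 6
New gcd for candidate v: gcd(6, v). Preserves old gcd iff gcd(6, v) = 6.
  Option A: v=22, gcd(6,22)=2 -> changes
  Option B: v=13, gcd(6,13)=1 -> changes
  Option C: v=54, gcd(6,54)=6 -> preserves
  Option D: v=37, gcd(6,37)=1 -> changes
  Option E: v=10, gcd(6,10)=2 -> changes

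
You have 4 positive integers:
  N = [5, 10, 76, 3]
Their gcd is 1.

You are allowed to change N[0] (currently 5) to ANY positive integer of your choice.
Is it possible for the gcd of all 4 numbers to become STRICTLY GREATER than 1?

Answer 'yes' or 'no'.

Current gcd = 1
gcd of all OTHER numbers (without N[0]=5): gcd([10, 76, 3]) = 1
The new gcd after any change is gcd(1, new_value).
This can be at most 1.
Since 1 = old gcd 1, the gcd can only stay the same or decrease.

Answer: no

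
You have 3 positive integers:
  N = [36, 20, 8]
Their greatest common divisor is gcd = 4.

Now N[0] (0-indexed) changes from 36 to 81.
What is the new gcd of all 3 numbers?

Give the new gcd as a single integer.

Answer: 1

Derivation:
Numbers: [36, 20, 8], gcd = 4
Change: index 0, 36 -> 81
gcd of the OTHER numbers (without index 0): gcd([20, 8]) = 4
New gcd = gcd(g_others, new_val) = gcd(4, 81) = 1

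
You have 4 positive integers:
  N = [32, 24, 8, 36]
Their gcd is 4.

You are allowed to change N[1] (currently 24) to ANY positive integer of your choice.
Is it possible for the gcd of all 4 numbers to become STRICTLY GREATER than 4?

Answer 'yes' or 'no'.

Answer: no

Derivation:
Current gcd = 4
gcd of all OTHER numbers (without N[1]=24): gcd([32, 8, 36]) = 4
The new gcd after any change is gcd(4, new_value).
This can be at most 4.
Since 4 = old gcd 4, the gcd can only stay the same or decrease.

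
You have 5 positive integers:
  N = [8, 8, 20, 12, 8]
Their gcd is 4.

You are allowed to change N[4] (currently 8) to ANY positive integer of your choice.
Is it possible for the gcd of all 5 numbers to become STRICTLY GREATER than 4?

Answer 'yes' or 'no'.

Current gcd = 4
gcd of all OTHER numbers (without N[4]=8): gcd([8, 8, 20, 12]) = 4
The new gcd after any change is gcd(4, new_value).
This can be at most 4.
Since 4 = old gcd 4, the gcd can only stay the same or decrease.

Answer: no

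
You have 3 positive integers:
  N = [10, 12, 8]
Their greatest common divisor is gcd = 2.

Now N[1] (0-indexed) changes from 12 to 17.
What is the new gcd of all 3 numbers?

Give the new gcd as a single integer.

Answer: 1

Derivation:
Numbers: [10, 12, 8], gcd = 2
Change: index 1, 12 -> 17
gcd of the OTHER numbers (without index 1): gcd([10, 8]) = 2
New gcd = gcd(g_others, new_val) = gcd(2, 17) = 1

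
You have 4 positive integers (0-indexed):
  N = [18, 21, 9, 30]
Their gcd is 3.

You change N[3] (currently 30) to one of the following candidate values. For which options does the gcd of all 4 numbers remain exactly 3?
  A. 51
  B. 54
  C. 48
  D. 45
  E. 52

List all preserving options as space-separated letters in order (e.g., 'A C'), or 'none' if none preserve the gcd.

Answer: A B C D

Derivation:
Old gcd = 3; gcd of others (without N[3]) = 3
New gcd for candidate v: gcd(3, v). Preserves old gcd iff gcd(3, v) = 3.
  Option A: v=51, gcd(3,51)=3 -> preserves
  Option B: v=54, gcd(3,54)=3 -> preserves
  Option C: v=48, gcd(3,48)=3 -> preserves
  Option D: v=45, gcd(3,45)=3 -> preserves
  Option E: v=52, gcd(3,52)=1 -> changes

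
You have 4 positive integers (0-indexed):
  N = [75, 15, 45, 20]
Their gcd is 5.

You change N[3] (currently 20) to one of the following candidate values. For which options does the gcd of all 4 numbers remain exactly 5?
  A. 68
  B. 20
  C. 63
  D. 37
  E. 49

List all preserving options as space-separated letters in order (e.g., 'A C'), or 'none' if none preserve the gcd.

Old gcd = 5; gcd of others (without N[3]) = 15
New gcd for candidate v: gcd(15, v). Preserves old gcd iff gcd(15, v) = 5.
  Option A: v=68, gcd(15,68)=1 -> changes
  Option B: v=20, gcd(15,20)=5 -> preserves
  Option C: v=63, gcd(15,63)=3 -> changes
  Option D: v=37, gcd(15,37)=1 -> changes
  Option E: v=49, gcd(15,49)=1 -> changes

Answer: B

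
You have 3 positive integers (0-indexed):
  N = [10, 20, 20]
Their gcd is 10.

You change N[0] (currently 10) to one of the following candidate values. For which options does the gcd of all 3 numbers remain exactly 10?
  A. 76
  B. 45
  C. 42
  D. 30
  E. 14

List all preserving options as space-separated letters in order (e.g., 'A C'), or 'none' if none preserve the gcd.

Old gcd = 10; gcd of others (without N[0]) = 20
New gcd for candidate v: gcd(20, v). Preserves old gcd iff gcd(20, v) = 10.
  Option A: v=76, gcd(20,76)=4 -> changes
  Option B: v=45, gcd(20,45)=5 -> changes
  Option C: v=42, gcd(20,42)=2 -> changes
  Option D: v=30, gcd(20,30)=10 -> preserves
  Option E: v=14, gcd(20,14)=2 -> changes

Answer: D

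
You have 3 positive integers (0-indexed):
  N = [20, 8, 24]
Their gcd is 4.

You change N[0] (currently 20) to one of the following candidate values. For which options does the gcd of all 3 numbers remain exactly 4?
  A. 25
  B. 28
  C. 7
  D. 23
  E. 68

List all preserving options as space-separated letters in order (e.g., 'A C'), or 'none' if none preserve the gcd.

Old gcd = 4; gcd of others (without N[0]) = 8
New gcd for candidate v: gcd(8, v). Preserves old gcd iff gcd(8, v) = 4.
  Option A: v=25, gcd(8,25)=1 -> changes
  Option B: v=28, gcd(8,28)=4 -> preserves
  Option C: v=7, gcd(8,7)=1 -> changes
  Option D: v=23, gcd(8,23)=1 -> changes
  Option E: v=68, gcd(8,68)=4 -> preserves

Answer: B E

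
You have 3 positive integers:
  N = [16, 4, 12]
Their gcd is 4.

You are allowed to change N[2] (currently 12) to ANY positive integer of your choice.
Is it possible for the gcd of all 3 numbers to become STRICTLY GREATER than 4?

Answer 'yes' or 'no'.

Answer: no

Derivation:
Current gcd = 4
gcd of all OTHER numbers (without N[2]=12): gcd([16, 4]) = 4
The new gcd after any change is gcd(4, new_value).
This can be at most 4.
Since 4 = old gcd 4, the gcd can only stay the same or decrease.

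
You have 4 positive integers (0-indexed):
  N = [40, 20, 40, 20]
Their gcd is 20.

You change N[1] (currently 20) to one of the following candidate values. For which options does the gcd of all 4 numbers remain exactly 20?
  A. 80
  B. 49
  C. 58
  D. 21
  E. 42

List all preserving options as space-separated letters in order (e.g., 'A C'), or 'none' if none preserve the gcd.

Old gcd = 20; gcd of others (without N[1]) = 20
New gcd for candidate v: gcd(20, v). Preserves old gcd iff gcd(20, v) = 20.
  Option A: v=80, gcd(20,80)=20 -> preserves
  Option B: v=49, gcd(20,49)=1 -> changes
  Option C: v=58, gcd(20,58)=2 -> changes
  Option D: v=21, gcd(20,21)=1 -> changes
  Option E: v=42, gcd(20,42)=2 -> changes

Answer: A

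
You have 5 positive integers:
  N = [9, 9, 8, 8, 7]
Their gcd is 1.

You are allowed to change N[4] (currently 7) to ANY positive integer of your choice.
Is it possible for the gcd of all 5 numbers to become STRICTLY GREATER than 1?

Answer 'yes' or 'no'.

Answer: no

Derivation:
Current gcd = 1
gcd of all OTHER numbers (without N[4]=7): gcd([9, 9, 8, 8]) = 1
The new gcd after any change is gcd(1, new_value).
This can be at most 1.
Since 1 = old gcd 1, the gcd can only stay the same or decrease.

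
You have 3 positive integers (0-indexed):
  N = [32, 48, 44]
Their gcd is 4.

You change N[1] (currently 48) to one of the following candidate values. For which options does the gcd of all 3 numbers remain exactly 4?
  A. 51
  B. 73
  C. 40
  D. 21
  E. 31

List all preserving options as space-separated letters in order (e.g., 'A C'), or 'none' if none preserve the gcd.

Answer: C

Derivation:
Old gcd = 4; gcd of others (without N[1]) = 4
New gcd for candidate v: gcd(4, v). Preserves old gcd iff gcd(4, v) = 4.
  Option A: v=51, gcd(4,51)=1 -> changes
  Option B: v=73, gcd(4,73)=1 -> changes
  Option C: v=40, gcd(4,40)=4 -> preserves
  Option D: v=21, gcd(4,21)=1 -> changes
  Option E: v=31, gcd(4,31)=1 -> changes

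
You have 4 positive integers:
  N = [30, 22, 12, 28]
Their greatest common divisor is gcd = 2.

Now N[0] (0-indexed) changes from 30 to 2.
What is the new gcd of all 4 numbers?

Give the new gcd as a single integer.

Numbers: [30, 22, 12, 28], gcd = 2
Change: index 0, 30 -> 2
gcd of the OTHER numbers (without index 0): gcd([22, 12, 28]) = 2
New gcd = gcd(g_others, new_val) = gcd(2, 2) = 2

Answer: 2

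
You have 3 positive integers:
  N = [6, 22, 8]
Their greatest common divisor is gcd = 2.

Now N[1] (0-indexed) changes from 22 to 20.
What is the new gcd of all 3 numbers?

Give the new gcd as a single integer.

Numbers: [6, 22, 8], gcd = 2
Change: index 1, 22 -> 20
gcd of the OTHER numbers (without index 1): gcd([6, 8]) = 2
New gcd = gcd(g_others, new_val) = gcd(2, 20) = 2

Answer: 2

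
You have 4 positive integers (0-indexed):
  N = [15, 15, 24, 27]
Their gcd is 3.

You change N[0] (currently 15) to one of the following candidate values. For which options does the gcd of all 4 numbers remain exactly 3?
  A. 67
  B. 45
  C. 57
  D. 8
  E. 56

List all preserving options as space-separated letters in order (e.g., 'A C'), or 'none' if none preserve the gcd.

Old gcd = 3; gcd of others (without N[0]) = 3
New gcd for candidate v: gcd(3, v). Preserves old gcd iff gcd(3, v) = 3.
  Option A: v=67, gcd(3,67)=1 -> changes
  Option B: v=45, gcd(3,45)=3 -> preserves
  Option C: v=57, gcd(3,57)=3 -> preserves
  Option D: v=8, gcd(3,8)=1 -> changes
  Option E: v=56, gcd(3,56)=1 -> changes

Answer: B C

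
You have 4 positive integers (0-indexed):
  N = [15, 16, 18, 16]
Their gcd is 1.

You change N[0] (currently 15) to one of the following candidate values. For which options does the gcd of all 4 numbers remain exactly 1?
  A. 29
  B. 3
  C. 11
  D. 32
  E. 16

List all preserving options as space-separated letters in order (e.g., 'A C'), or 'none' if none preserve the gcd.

Old gcd = 1; gcd of others (without N[0]) = 2
New gcd for candidate v: gcd(2, v). Preserves old gcd iff gcd(2, v) = 1.
  Option A: v=29, gcd(2,29)=1 -> preserves
  Option B: v=3, gcd(2,3)=1 -> preserves
  Option C: v=11, gcd(2,11)=1 -> preserves
  Option D: v=32, gcd(2,32)=2 -> changes
  Option E: v=16, gcd(2,16)=2 -> changes

Answer: A B C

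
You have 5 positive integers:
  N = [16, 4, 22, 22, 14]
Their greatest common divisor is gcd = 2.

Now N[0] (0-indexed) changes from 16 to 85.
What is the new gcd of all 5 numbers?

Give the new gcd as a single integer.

Answer: 1

Derivation:
Numbers: [16, 4, 22, 22, 14], gcd = 2
Change: index 0, 16 -> 85
gcd of the OTHER numbers (without index 0): gcd([4, 22, 22, 14]) = 2
New gcd = gcd(g_others, new_val) = gcd(2, 85) = 1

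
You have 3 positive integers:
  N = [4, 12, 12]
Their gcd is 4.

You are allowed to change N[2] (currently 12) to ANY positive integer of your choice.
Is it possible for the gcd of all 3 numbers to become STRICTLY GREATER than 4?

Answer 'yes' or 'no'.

Current gcd = 4
gcd of all OTHER numbers (without N[2]=12): gcd([4, 12]) = 4
The new gcd after any change is gcd(4, new_value).
This can be at most 4.
Since 4 = old gcd 4, the gcd can only stay the same or decrease.

Answer: no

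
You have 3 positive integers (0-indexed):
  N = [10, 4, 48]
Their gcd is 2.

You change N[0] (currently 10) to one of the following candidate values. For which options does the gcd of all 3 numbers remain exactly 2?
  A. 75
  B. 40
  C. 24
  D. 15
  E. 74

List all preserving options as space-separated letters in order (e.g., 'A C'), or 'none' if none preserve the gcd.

Answer: E

Derivation:
Old gcd = 2; gcd of others (without N[0]) = 4
New gcd for candidate v: gcd(4, v). Preserves old gcd iff gcd(4, v) = 2.
  Option A: v=75, gcd(4,75)=1 -> changes
  Option B: v=40, gcd(4,40)=4 -> changes
  Option C: v=24, gcd(4,24)=4 -> changes
  Option D: v=15, gcd(4,15)=1 -> changes
  Option E: v=74, gcd(4,74)=2 -> preserves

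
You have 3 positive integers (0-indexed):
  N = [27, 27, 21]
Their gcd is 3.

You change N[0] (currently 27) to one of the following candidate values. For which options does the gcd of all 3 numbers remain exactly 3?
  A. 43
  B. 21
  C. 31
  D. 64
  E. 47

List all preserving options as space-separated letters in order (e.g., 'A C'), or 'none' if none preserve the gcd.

Old gcd = 3; gcd of others (without N[0]) = 3
New gcd for candidate v: gcd(3, v). Preserves old gcd iff gcd(3, v) = 3.
  Option A: v=43, gcd(3,43)=1 -> changes
  Option B: v=21, gcd(3,21)=3 -> preserves
  Option C: v=31, gcd(3,31)=1 -> changes
  Option D: v=64, gcd(3,64)=1 -> changes
  Option E: v=47, gcd(3,47)=1 -> changes

Answer: B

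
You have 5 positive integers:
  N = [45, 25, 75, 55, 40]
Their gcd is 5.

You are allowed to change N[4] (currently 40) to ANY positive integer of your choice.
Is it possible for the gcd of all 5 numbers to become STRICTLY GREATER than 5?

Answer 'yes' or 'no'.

Answer: no

Derivation:
Current gcd = 5
gcd of all OTHER numbers (without N[4]=40): gcd([45, 25, 75, 55]) = 5
The new gcd after any change is gcd(5, new_value).
This can be at most 5.
Since 5 = old gcd 5, the gcd can only stay the same or decrease.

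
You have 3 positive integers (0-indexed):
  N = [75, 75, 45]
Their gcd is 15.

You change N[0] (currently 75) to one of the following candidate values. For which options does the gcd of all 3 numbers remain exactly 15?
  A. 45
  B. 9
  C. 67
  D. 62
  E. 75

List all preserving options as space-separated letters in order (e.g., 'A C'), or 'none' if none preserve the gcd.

Answer: A E

Derivation:
Old gcd = 15; gcd of others (without N[0]) = 15
New gcd for candidate v: gcd(15, v). Preserves old gcd iff gcd(15, v) = 15.
  Option A: v=45, gcd(15,45)=15 -> preserves
  Option B: v=9, gcd(15,9)=3 -> changes
  Option C: v=67, gcd(15,67)=1 -> changes
  Option D: v=62, gcd(15,62)=1 -> changes
  Option E: v=75, gcd(15,75)=15 -> preserves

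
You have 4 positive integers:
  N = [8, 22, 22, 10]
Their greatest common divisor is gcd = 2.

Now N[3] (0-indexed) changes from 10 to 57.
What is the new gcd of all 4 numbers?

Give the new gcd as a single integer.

Answer: 1

Derivation:
Numbers: [8, 22, 22, 10], gcd = 2
Change: index 3, 10 -> 57
gcd of the OTHER numbers (without index 3): gcd([8, 22, 22]) = 2
New gcd = gcd(g_others, new_val) = gcd(2, 57) = 1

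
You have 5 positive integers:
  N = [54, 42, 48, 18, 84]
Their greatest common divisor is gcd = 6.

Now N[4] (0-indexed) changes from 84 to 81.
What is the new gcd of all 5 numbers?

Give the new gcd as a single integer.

Numbers: [54, 42, 48, 18, 84], gcd = 6
Change: index 4, 84 -> 81
gcd of the OTHER numbers (without index 4): gcd([54, 42, 48, 18]) = 6
New gcd = gcd(g_others, new_val) = gcd(6, 81) = 3

Answer: 3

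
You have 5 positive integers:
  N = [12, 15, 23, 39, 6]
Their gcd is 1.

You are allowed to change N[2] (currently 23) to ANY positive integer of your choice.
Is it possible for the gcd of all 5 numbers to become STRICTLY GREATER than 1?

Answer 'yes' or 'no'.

Answer: yes

Derivation:
Current gcd = 1
gcd of all OTHER numbers (without N[2]=23): gcd([12, 15, 39, 6]) = 3
The new gcd after any change is gcd(3, new_value).
This can be at most 3.
Since 3 > old gcd 1, the gcd CAN increase (e.g., set N[2] = 3).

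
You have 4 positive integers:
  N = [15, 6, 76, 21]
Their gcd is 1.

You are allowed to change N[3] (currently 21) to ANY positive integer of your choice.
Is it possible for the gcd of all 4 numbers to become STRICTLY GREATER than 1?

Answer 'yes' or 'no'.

Current gcd = 1
gcd of all OTHER numbers (without N[3]=21): gcd([15, 6, 76]) = 1
The new gcd after any change is gcd(1, new_value).
This can be at most 1.
Since 1 = old gcd 1, the gcd can only stay the same or decrease.

Answer: no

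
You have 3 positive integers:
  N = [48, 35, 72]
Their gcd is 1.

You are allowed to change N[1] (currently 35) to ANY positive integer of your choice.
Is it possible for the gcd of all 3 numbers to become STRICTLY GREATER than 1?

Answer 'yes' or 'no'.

Answer: yes

Derivation:
Current gcd = 1
gcd of all OTHER numbers (without N[1]=35): gcd([48, 72]) = 24
The new gcd after any change is gcd(24, new_value).
This can be at most 24.
Since 24 > old gcd 1, the gcd CAN increase (e.g., set N[1] = 24).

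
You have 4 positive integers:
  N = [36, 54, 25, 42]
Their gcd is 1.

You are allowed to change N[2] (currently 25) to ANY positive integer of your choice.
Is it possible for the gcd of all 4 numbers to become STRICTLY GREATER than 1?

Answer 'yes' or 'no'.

Current gcd = 1
gcd of all OTHER numbers (without N[2]=25): gcd([36, 54, 42]) = 6
The new gcd after any change is gcd(6, new_value).
This can be at most 6.
Since 6 > old gcd 1, the gcd CAN increase (e.g., set N[2] = 6).

Answer: yes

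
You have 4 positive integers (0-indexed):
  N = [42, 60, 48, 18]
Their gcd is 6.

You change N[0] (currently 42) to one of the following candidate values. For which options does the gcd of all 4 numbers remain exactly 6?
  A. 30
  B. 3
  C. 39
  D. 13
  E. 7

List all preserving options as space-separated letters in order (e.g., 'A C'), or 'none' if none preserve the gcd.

Answer: A

Derivation:
Old gcd = 6; gcd of others (without N[0]) = 6
New gcd for candidate v: gcd(6, v). Preserves old gcd iff gcd(6, v) = 6.
  Option A: v=30, gcd(6,30)=6 -> preserves
  Option B: v=3, gcd(6,3)=3 -> changes
  Option C: v=39, gcd(6,39)=3 -> changes
  Option D: v=13, gcd(6,13)=1 -> changes
  Option E: v=7, gcd(6,7)=1 -> changes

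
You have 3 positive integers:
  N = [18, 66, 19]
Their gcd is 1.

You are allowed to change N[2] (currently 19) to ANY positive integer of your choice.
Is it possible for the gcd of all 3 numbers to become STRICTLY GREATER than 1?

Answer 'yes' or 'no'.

Answer: yes

Derivation:
Current gcd = 1
gcd of all OTHER numbers (without N[2]=19): gcd([18, 66]) = 6
The new gcd after any change is gcd(6, new_value).
This can be at most 6.
Since 6 > old gcd 1, the gcd CAN increase (e.g., set N[2] = 6).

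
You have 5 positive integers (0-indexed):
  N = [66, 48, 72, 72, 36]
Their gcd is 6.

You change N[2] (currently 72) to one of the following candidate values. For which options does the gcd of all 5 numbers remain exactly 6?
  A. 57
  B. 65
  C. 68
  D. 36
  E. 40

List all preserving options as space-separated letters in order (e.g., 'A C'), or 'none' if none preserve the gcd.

Old gcd = 6; gcd of others (without N[2]) = 6
New gcd for candidate v: gcd(6, v). Preserves old gcd iff gcd(6, v) = 6.
  Option A: v=57, gcd(6,57)=3 -> changes
  Option B: v=65, gcd(6,65)=1 -> changes
  Option C: v=68, gcd(6,68)=2 -> changes
  Option D: v=36, gcd(6,36)=6 -> preserves
  Option E: v=40, gcd(6,40)=2 -> changes

Answer: D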